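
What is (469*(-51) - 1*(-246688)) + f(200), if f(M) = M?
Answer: 222969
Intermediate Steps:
(469*(-51) - 1*(-246688)) + f(200) = (469*(-51) - 1*(-246688)) + 200 = (-23919 + 246688) + 200 = 222769 + 200 = 222969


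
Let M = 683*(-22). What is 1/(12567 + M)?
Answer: -1/2459 ≈ -0.00040667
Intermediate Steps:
M = -15026
1/(12567 + M) = 1/(12567 - 15026) = 1/(-2459) = -1/2459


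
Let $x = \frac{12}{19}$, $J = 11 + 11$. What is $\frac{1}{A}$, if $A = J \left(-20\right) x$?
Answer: $- \frac{19}{5280} \approx -0.0035985$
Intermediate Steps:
$J = 22$
$x = \frac{12}{19}$ ($x = 12 \cdot \frac{1}{19} = \frac{12}{19} \approx 0.63158$)
$A = - \frac{5280}{19}$ ($A = 22 \left(-20\right) \frac{12}{19} = \left(-440\right) \frac{12}{19} = - \frac{5280}{19} \approx -277.89$)
$\frac{1}{A} = \frac{1}{- \frac{5280}{19}} = - \frac{19}{5280}$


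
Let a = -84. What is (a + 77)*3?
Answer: -21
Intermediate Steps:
(a + 77)*3 = (-84 + 77)*3 = -7*3 = -21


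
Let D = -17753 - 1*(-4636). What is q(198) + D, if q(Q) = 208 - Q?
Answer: -13107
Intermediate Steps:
D = -13117 (D = -17753 + 4636 = -13117)
q(198) + D = (208 - 1*198) - 13117 = (208 - 198) - 13117 = 10 - 13117 = -13107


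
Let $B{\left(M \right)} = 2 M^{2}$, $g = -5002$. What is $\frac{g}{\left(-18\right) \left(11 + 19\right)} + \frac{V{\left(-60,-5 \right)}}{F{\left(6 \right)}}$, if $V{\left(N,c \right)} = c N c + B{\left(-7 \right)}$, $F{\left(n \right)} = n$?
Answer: $- \frac{60589}{270} \approx -224.4$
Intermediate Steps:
$V{\left(N,c \right)} = 98 + N c^{2}$ ($V{\left(N,c \right)} = c N c + 2 \left(-7\right)^{2} = N c c + 2 \cdot 49 = N c^{2} + 98 = 98 + N c^{2}$)
$\frac{g}{\left(-18\right) \left(11 + 19\right)} + \frac{V{\left(-60,-5 \right)}}{F{\left(6 \right)}} = - \frac{5002}{\left(-18\right) \left(11 + 19\right)} + \frac{98 - 60 \left(-5\right)^{2}}{6} = - \frac{5002}{\left(-18\right) 30} + \left(98 - 1500\right) \frac{1}{6} = - \frac{5002}{-540} + \left(98 - 1500\right) \frac{1}{6} = \left(-5002\right) \left(- \frac{1}{540}\right) - \frac{701}{3} = \frac{2501}{270} - \frac{701}{3} = - \frac{60589}{270}$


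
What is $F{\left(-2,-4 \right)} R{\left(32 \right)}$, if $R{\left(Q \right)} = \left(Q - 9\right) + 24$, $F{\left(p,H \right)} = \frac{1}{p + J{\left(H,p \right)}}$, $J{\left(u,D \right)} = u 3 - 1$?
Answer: $- \frac{47}{15} \approx -3.1333$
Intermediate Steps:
$J{\left(u,D \right)} = -1 + 3 u$ ($J{\left(u,D \right)} = 3 u - 1 = -1 + 3 u$)
$F{\left(p,H \right)} = \frac{1}{-1 + p + 3 H}$ ($F{\left(p,H \right)} = \frac{1}{p + \left(-1 + 3 H\right)} = \frac{1}{-1 + p + 3 H}$)
$R{\left(Q \right)} = 15 + Q$ ($R{\left(Q \right)} = \left(-9 + Q\right) + 24 = 15 + Q$)
$F{\left(-2,-4 \right)} R{\left(32 \right)} = \frac{15 + 32}{-1 - 2 + 3 \left(-4\right)} = \frac{1}{-1 - 2 - 12} \cdot 47 = \frac{1}{-15} \cdot 47 = \left(- \frac{1}{15}\right) 47 = - \frac{47}{15}$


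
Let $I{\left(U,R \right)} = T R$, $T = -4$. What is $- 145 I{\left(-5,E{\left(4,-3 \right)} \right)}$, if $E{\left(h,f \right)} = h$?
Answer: $2320$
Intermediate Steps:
$I{\left(U,R \right)} = - 4 R$
$- 145 I{\left(-5,E{\left(4,-3 \right)} \right)} = - 145 \left(\left(-4\right) 4\right) = \left(-145\right) \left(-16\right) = 2320$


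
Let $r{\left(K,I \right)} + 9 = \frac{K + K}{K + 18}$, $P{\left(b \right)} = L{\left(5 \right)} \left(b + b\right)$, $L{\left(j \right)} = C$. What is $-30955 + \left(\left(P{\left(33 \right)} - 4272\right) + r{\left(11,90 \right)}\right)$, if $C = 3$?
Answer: $- \frac{1016080}{29} \approx -35037.0$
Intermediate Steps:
$L{\left(j \right)} = 3$
$P{\left(b \right)} = 6 b$ ($P{\left(b \right)} = 3 \left(b + b\right) = 3 \cdot 2 b = 6 b$)
$r{\left(K,I \right)} = -9 + \frac{2 K}{18 + K}$ ($r{\left(K,I \right)} = -9 + \frac{K + K}{K + 18} = -9 + \frac{2 K}{18 + K}$)
$-30955 + \left(\left(P{\left(33 \right)} - 4272\right) + r{\left(11,90 \right)}\right) = -30955 + \left(\left(6 \cdot 33 - 4272\right) + \frac{-162 - 77}{18 + 11}\right) = -30955 + \left(\left(198 - 4272\right) + \frac{-162 - 77}{29}\right) = -30955 + \left(-4074 + \frac{1}{29} \left(-239\right)\right) = -30955 - \frac{118385}{29} = - \frac{1016080}{29}$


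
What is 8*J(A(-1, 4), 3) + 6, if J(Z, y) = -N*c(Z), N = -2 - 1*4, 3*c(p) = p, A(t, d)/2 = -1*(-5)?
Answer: 166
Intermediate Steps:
A(t, d) = 10 (A(t, d) = 2*(-1*(-5)) = 2*5 = 10)
c(p) = p/3
N = -6 (N = -2 - 4 = -6)
J(Z, y) = 2*Z (J(Z, y) = -(-6)*Z/3 = -(-2)*Z = 2*Z)
8*J(A(-1, 4), 3) + 6 = 8*(2*10) + 6 = 8*20 + 6 = 160 + 6 = 166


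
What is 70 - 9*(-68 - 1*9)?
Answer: 763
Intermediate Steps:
70 - 9*(-68 - 1*9) = 70 - 9*(-68 - 9) = 70 - 9*(-77) = 70 + 693 = 763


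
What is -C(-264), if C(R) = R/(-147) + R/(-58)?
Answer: -9020/1421 ≈ -6.3476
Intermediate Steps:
C(R) = -205*R/8526 (C(R) = R*(-1/147) + R*(-1/58) = -R/147 - R/58 = -205*R/8526)
-C(-264) = -(-205)*(-264)/8526 = -1*9020/1421 = -9020/1421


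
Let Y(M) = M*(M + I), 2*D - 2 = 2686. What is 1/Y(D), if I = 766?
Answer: 1/2835840 ≈ 3.5263e-7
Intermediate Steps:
D = 1344 (D = 1 + (½)*2686 = 1 + 1343 = 1344)
Y(M) = M*(766 + M) (Y(M) = M*(M + 766) = M*(766 + M))
1/Y(D) = 1/(1344*(766 + 1344)) = 1/(1344*2110) = 1/2835840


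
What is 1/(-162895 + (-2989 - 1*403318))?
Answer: -1/569202 ≈ -1.7568e-6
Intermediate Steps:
1/(-162895 + (-2989 - 1*403318)) = 1/(-162895 + (-2989 - 403318)) = 1/(-162895 - 406307) = 1/(-569202) = -1/569202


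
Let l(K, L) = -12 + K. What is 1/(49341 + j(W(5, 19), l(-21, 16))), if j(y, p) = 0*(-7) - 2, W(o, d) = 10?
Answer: 1/49339 ≈ 2.0268e-5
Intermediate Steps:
j(y, p) = -2 (j(y, p) = 0 - 2 = -2)
1/(49341 + j(W(5, 19), l(-21, 16))) = 1/(49341 - 2) = 1/49339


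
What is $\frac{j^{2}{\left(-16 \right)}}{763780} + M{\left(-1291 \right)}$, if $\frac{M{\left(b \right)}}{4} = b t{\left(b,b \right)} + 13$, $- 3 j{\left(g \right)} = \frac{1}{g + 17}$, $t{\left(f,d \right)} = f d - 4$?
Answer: $- \frac{59162765249423519}{6874020} \approx -8.6067 \cdot 10^{9}$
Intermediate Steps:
$t{\left(f,d \right)} = -4 + d f$ ($t{\left(f,d \right)} = d f - 4 = -4 + d f$)
$j{\left(g \right)} = - \frac{1}{3 \left(17 + g\right)}$ ($j{\left(g \right)} = - \frac{1}{3 \left(g + 17\right)} = - \frac{1}{3 \left(17 + g\right)}$)
$M{\left(b \right)} = 52 + 4 b \left(-4 + b^{2}\right)$ ($M{\left(b \right)} = 4 \left(b \left(-4 + b b\right) + 13\right) = 4 \left(b \left(-4 + b^{2}\right) + 13\right) = 4 \left(13 + b \left(-4 + b^{2}\right)\right) = 52 + 4 b \left(-4 + b^{2}\right)$)
$\frac{j^{2}{\left(-16 \right)}}{763780} + M{\left(-1291 \right)} = \frac{\left(- \frac{1}{51 + 3 \left(-16\right)}\right)^{2}}{763780} + \left(52 + 4 \left(-1291\right) \left(-4 + \left(-1291\right)^{2}\right)\right) = \left(- \frac{1}{51 - 48}\right)^{2} \cdot \frac{1}{763780} + \left(52 + 4 \left(-1291\right) \left(-4 + 1666681\right)\right) = \left(- \frac{1}{3}\right)^{2} \cdot \frac{1}{763780} + \left(52 + 4 \left(-1291\right) 1666677\right) = \left(\left(-1\right) \frac{1}{3}\right)^{2} \cdot \frac{1}{763780} + \left(52 - 8606720028\right) = \left(- \frac{1}{3}\right)^{2} \cdot \frac{1}{763780} - 8606719976 = \frac{1}{9} \cdot \frac{1}{763780} - 8606719976 = \frac{1}{6874020} - 8606719976 = - \frac{59162765249423519}{6874020}$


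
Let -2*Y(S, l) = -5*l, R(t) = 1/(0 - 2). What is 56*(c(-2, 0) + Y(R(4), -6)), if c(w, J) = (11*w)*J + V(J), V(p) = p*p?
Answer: -840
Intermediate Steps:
V(p) = p²
c(w, J) = J² + 11*J*w (c(w, J) = (11*w)*J + J² = 11*J*w + J² = J² + 11*J*w)
R(t) = -½ (R(t) = 1/(-2) = -½)
Y(S, l) = 5*l/2 (Y(S, l) = -(-5)*l/2 = 5*l/2)
56*(c(-2, 0) + Y(R(4), -6)) = 56*(0*(0 + 11*(-2)) + (5/2)*(-6)) = 56*(0*(0 - 22) - 15) = 56*(0*(-22) - 15) = 56*(0 - 15) = 56*(-15) = -840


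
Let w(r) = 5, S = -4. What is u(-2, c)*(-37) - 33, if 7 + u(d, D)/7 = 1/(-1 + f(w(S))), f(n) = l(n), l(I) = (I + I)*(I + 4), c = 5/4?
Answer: 158161/89 ≈ 1777.1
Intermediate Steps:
c = 5/4 (c = 5*(1/4) = 5/4 ≈ 1.2500)
l(I) = 2*I*(4 + I) (l(I) = (2*I)*(4 + I) = 2*I*(4 + I))
f(n) = 2*n*(4 + n)
u(d, D) = -4354/89 (u(d, D) = -49 + 7/(-1 + 2*5*(4 + 5)) = -49 + 7/(-1 + 2*5*9) = -49 + 7/(-1 + 90) = -49 + 7/89 = -4354/89)
u(-2, c)*(-37) - 33 = -4354/89*(-37) - 33 = 161098/89 - 33 = 158161/89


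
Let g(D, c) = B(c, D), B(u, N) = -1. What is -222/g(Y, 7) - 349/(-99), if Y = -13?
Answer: 22327/99 ≈ 225.53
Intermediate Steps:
g(D, c) = -1
-222/g(Y, 7) - 349/(-99) = -222/(-1) - 349/(-99) = -222*(-1) - 349*(-1/99) = 222 + 349/99 = 22327/99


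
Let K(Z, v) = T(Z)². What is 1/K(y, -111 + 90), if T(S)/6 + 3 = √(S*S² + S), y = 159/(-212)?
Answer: 16*I/(27*(80*√3 + 167*I)) ≈ 0.0021016 + 0.0017438*I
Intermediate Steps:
y = -¾ (y = 159*(-1/212) = -¾ ≈ -0.75000)
T(S) = -18 + 6*√(S + S³) (T(S) = -18 + 6*√(S*S² + S) = -18 + 6*√(S³ + S) = -18 + 6*√(S + S³))
K(Z, v) = (-18 + 6*√(Z + Z³))²
1/K(y, -111 + 90) = 1/(36*(-3 + √(-¾ + (-¾)³))²) = 1/(36*(-3 + √(-¾ - 27/64))²) = 1/(36*(-3 + √(-75/64))²) = 1/(36*(-3 + 5*I*√3/8)²)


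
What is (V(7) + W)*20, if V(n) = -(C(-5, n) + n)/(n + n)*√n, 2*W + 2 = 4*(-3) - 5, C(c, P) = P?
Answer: -190 - 20*√7 ≈ -242.92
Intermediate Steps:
W = -19/2 (W = -1 + (4*(-3) - 5)/2 = -1 + (-12 - 5)/2 = -1 + (½)*(-17) = -1 - 17/2 = -19/2 ≈ -9.5000)
V(n) = -√n (V(n) = -(n + n)/(n + n)*√n = -(2*n)/((2*n))*√n = -(2*n)*(1/(2*n))*√n = -√n)
(V(7) + W)*20 = (-√7 - 19/2)*20 = (-19/2 - √7)*20 = -190 - 20*√7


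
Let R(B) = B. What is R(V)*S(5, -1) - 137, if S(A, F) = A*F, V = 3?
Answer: -152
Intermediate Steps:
R(V)*S(5, -1) - 137 = 3*(5*(-1)) - 137 = 3*(-5) - 137 = -15 - 137 = -152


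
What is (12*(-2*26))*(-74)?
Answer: 46176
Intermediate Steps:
(12*(-2*26))*(-74) = (12*(-52))*(-74) = -624*(-74) = 46176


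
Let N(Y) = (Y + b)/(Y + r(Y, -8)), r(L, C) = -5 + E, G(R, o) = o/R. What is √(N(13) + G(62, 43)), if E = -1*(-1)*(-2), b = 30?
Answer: √67983/93 ≈ 2.8036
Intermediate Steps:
E = -2 (E = 1*(-2) = -2)
r(L, C) = -7 (r(L, C) = -5 - 2 = -7)
N(Y) = (30 + Y)/(-7 + Y) (N(Y) = (Y + 30)/(Y - 7) = (30 + Y)/(-7 + Y))
√(N(13) + G(62, 43)) = √((30 + 13)/(-7 + 13) + 43/62) = √(43/6 + 43*(1/62)) = √((⅙)*43 + 43/62) = √(43/6 + 43/62) = √(731/93) = √67983/93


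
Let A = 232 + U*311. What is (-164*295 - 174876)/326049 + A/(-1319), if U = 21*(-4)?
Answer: 8147586044/430058631 ≈ 18.945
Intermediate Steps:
U = -84
A = -25892 (A = 232 - 84*311 = 232 - 26124 = -25892)
(-164*295 - 174876)/326049 + A/(-1319) = (-164*295 - 174876)/326049 - 25892/(-1319) = (-48380 - 174876)*(1/326049) - 25892*(-1/1319) = -223256*1/326049 + 25892/1319 = -223256/326049 + 25892/1319 = 8147586044/430058631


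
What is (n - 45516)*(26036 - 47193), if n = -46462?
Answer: 1945978546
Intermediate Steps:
(n - 45516)*(26036 - 47193) = (-46462 - 45516)*(26036 - 47193) = -91978*(-21157) = 1945978546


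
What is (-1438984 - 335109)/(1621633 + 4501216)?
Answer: -1774093/6122849 ≈ -0.28975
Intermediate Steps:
(-1438984 - 335109)/(1621633 + 4501216) = -1774093/6122849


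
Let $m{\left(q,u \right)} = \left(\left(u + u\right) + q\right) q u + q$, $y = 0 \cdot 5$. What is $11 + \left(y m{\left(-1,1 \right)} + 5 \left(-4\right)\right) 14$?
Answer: $-269$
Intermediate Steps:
$y = 0$
$m{\left(q,u \right)} = q + q u \left(q + 2 u\right)$ ($m{\left(q,u \right)} = \left(2 u + q\right) q u + q = \left(q + 2 u\right) q u + q = q \left(q + 2 u\right) u + q = q u \left(q + 2 u\right) + q = q + q u \left(q + 2 u\right)$)
$11 + \left(y m{\left(-1,1 \right)} + 5 \left(-4\right)\right) 14 = 11 + \left(0 \left(- (1 + 2 \cdot 1^{2} - 1)\right) + 5 \left(-4\right)\right) 14 = 11 + \left(0 \left(- (1 + 2 \cdot 1 - 1)\right) - 20\right) 14 = 11 + \left(0 \left(- (1 + 2 - 1)\right) - 20\right) 14 = 11 + \left(0 \left(\left(-1\right) 2\right) - 20\right) 14 = 11 + \left(0 \left(-2\right) - 20\right) 14 = 11 + \left(0 - 20\right) 14 = 11 - 280 = -269$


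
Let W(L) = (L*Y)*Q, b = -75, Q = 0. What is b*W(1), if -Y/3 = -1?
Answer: 0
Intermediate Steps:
Y = 3 (Y = -3*(-1) = 3)
W(L) = 0 (W(L) = (L*3)*0 = (3*L)*0 = 0)
b*W(1) = -75*0 = 0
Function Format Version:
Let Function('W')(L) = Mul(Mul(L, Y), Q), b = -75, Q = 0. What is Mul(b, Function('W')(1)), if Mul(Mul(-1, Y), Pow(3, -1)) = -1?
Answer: 0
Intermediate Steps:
Y = 3 (Y = Mul(-3, -1) = 3)
Function('W')(L) = 0 (Function('W')(L) = Mul(Mul(L, 3), 0) = Mul(Mul(3, L), 0) = 0)
Mul(b, Function('W')(1)) = Mul(-75, 0) = 0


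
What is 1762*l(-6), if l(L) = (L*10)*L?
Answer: 634320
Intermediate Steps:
l(L) = 10*L² (l(L) = (10*L)*L = 10*L²)
1762*l(-6) = 1762*(10*(-6)²) = 1762*(10*36) = 1762*360 = 634320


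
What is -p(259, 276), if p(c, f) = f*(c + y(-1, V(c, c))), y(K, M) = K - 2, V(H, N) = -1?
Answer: -70656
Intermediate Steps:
y(K, M) = -2 + K
p(c, f) = f*(-3 + c) (p(c, f) = f*(c + (-2 - 1)) = f*(c - 3) = f*(-3 + c))
-p(259, 276) = -276*(-3 + 259) = -276*256 = -1*70656 = -70656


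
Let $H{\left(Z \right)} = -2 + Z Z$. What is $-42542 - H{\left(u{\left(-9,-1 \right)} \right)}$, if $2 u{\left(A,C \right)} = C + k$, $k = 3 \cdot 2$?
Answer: $- \frac{170185}{4} \approx -42546.0$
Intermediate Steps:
$k = 6$
$u{\left(A,C \right)} = 3 + \frac{C}{2}$ ($u{\left(A,C \right)} = \frac{C + 6}{2} = \frac{6 + C}{2} = 3 + \frac{C}{2}$)
$H{\left(Z \right)} = -2 + Z^{2}$
$-42542 - H{\left(u{\left(-9,-1 \right)} \right)} = -42542 - \left(-2 + \left(3 + \frac{1}{2} \left(-1\right)\right)^{2}\right) = -42542 - \left(-2 + \left(3 - \frac{1}{2}\right)^{2}\right) = -42542 - \left(-2 + \left(\frac{5}{2}\right)^{2}\right) = -42542 - \left(-2 + \frac{25}{4}\right) = -42542 - \frac{17}{4} = - \frac{170185}{4}$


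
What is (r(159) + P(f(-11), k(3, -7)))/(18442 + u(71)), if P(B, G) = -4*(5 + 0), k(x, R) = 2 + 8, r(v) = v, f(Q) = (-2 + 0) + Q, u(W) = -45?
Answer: 139/18397 ≈ 0.0075556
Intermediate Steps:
f(Q) = -2 + Q
k(x, R) = 10
P(B, G) = -20 (P(B, G) = -4*5 = -20)
(r(159) + P(f(-11), k(3, -7)))/(18442 + u(71)) = (159 - 20)/(18442 - 45) = 139/18397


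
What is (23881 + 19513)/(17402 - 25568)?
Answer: -21697/4083 ≈ -5.3140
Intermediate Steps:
(23881 + 19513)/(17402 - 25568) = 43394/(-8166) = 43394*(-1/8166) = -21697/4083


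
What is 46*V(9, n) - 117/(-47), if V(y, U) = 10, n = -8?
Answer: 21737/47 ≈ 462.49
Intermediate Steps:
46*V(9, n) - 117/(-47) = 46*10 - 117/(-47) = 460 - 117*(-1/47) = 460 + 117/47 = 21737/47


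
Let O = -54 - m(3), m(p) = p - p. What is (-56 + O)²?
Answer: 12100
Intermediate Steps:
m(p) = 0
O = -54 (O = -54 - 1*0 = -54 + 0 = -54)
(-56 + O)² = (-56 - 54)² = (-110)² = 12100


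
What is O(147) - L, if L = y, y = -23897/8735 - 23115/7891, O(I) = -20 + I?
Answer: 9144322147/68927885 ≈ 132.67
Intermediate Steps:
y = -390480752/68927885 (y = -23897*1/8735 - 23115*1/7891 = -23897/8735 - 23115/7891 = -390480752/68927885 ≈ -5.6651)
L = -390480752/68927885 ≈ -5.6651
O(147) - L = (-20 + 147) - 1*(-390480752/68927885) = 127 + 390480752/68927885 = 9144322147/68927885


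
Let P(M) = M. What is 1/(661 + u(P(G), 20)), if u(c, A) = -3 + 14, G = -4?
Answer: 1/672 ≈ 0.0014881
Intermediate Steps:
u(c, A) = 11
1/(661 + u(P(G), 20)) = 1/(661 + 11) = 1/672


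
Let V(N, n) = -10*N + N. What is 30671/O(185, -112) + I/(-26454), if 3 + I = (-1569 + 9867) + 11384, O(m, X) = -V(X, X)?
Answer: -138534511/4444272 ≈ -31.171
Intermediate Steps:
V(N, n) = -9*N
O(m, X) = 9*X (O(m, X) = -(-9)*X = 9*X)
I = 19679 (I = -3 + ((-1569 + 9867) + 11384) = -3 + (8298 + 11384) = -3 + 19682 = 19679)
30671/O(185, -112) + I/(-26454) = 30671/((9*(-112))) + 19679/(-26454) = 30671/(-1008) + 19679*(-1/26454) = 30671*(-1/1008) - 19679/26454 = -30671/1008 - 19679/26454 = -138534511/4444272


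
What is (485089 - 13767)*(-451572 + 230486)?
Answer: -104202695692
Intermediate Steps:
(485089 - 13767)*(-451572 + 230486) = 471322*(-221086) = -104202695692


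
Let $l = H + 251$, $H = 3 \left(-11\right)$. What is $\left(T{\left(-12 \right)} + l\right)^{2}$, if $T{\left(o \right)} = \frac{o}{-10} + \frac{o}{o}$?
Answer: $\frac{1212201}{25} \approx 48488.0$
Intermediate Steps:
$H = -33$
$T{\left(o \right)} = 1 - \frac{o}{10}$ ($T{\left(o \right)} = o \left(- \frac{1}{10}\right) + 1 = - \frac{o}{10} + 1 = 1 - \frac{o}{10}$)
$l = 218$ ($l = -33 + 251 = 218$)
$\left(T{\left(-12 \right)} + l\right)^{2} = \left(\left(1 - - \frac{6}{5}\right) + 218\right)^{2} = \left(\left(1 + \frac{6}{5}\right) + 218\right)^{2} = \left(\frac{11}{5} + 218\right)^{2} = \left(\frac{1101}{5}\right)^{2} = \frac{1212201}{25}$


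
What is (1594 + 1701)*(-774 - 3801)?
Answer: -15074625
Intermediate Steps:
(1594 + 1701)*(-774 - 3801) = 3295*(-4575) = -15074625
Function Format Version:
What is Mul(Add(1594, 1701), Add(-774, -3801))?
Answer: -15074625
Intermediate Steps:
Mul(Add(1594, 1701), Add(-774, -3801)) = Mul(3295, -4575) = -15074625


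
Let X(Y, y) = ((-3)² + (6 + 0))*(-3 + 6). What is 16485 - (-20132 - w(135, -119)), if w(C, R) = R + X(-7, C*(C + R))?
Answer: 36543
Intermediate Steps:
X(Y, y) = 45 (X(Y, y) = (9 + 6)*3 = 15*3 = 45)
w(C, R) = 45 + R (w(C, R) = R + 45 = 45 + R)
16485 - (-20132 - w(135, -119)) = 16485 - (-20132 - (45 - 119)) = 16485 - (-20132 - 1*(-74)) = 16485 - (-20132 + 74) = 16485 - 1*(-20058) = 16485 + 20058 = 36543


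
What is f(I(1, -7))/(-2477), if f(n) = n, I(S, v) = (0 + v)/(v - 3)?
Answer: -7/24770 ≈ -0.00028260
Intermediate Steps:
I(S, v) = v/(-3 + v)
f(I(1, -7))/(-2477) = -7/(-3 - 7)/(-2477) = -7/(-10)*(-1/2477) = -7*(-⅒)*(-1/2477) = (7/10)*(-1/2477) = -7/24770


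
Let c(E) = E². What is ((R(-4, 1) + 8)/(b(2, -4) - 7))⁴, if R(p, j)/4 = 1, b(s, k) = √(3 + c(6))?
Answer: 20736/(7 - √39)⁴ ≈ 63816.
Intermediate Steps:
b(s, k) = √39 (b(s, k) = √(3 + 6²) = √(3 + 36) = √39)
R(p, j) = 4 (R(p, j) = 4*1 = 4)
((R(-4, 1) + 8)/(b(2, -4) - 7))⁴ = ((4 + 8)/(√39 - 7))⁴ = (12/(-7 + √39))⁴ = 20736/(-7 + √39)⁴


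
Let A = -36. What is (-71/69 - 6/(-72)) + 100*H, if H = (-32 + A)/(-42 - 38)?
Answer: 7733/92 ≈ 84.054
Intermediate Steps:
H = 17/20 (H = (-32 - 36)/(-42 - 38) = -68/(-80) = -68*(-1/80) = 17/20 ≈ 0.85000)
(-71/69 - 6/(-72)) + 100*H = (-71/69 - 6/(-72)) + 100*(17/20) = (-71*1/69 - 6*(-1/72)) + 85 = (-71/69 + 1/12) + 85 = -87/92 + 85 = 7733/92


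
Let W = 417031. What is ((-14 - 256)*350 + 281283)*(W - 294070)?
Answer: 22967024463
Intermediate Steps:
((-14 - 256)*350 + 281283)*(W - 294070) = ((-14 - 256)*350 + 281283)*(417031 - 294070) = (-270*350 + 281283)*122961 = (-94500 + 281283)*122961 = 186783*122961 = 22967024463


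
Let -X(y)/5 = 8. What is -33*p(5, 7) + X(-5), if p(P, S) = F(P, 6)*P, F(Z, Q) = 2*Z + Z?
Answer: -2515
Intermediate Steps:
F(Z, Q) = 3*Z
p(P, S) = 3*P² (p(P, S) = (3*P)*P = 3*P²)
X(y) = -40 (X(y) = -5*8 = -40)
-33*p(5, 7) + X(-5) = -99*5² - 40 = -99*25 - 40 = -33*75 - 40 = -2475 - 40 = -2515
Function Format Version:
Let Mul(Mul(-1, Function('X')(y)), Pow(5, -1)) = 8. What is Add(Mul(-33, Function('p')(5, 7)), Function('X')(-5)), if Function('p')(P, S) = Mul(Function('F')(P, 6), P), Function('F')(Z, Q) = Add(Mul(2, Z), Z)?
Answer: -2515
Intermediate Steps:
Function('F')(Z, Q) = Mul(3, Z)
Function('p')(P, S) = Mul(3, Pow(P, 2)) (Function('p')(P, S) = Mul(Mul(3, P), P) = Mul(3, Pow(P, 2)))
Function('X')(y) = -40 (Function('X')(y) = Mul(-5, 8) = -40)
Add(Mul(-33, Function('p')(5, 7)), Function('X')(-5)) = Add(Mul(-33, Mul(3, Pow(5, 2))), -40) = Add(Mul(-33, Mul(3, 25)), -40) = Add(Mul(-33, 75), -40) = Add(-2475, -40) = -2515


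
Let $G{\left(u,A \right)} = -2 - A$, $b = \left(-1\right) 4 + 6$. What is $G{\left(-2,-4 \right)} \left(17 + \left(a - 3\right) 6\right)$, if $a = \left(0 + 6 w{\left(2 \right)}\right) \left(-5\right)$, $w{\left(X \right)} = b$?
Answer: $-722$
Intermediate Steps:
$b = 2$ ($b = -4 + 6 = 2$)
$w{\left(X \right)} = 2$
$a = -60$ ($a = \left(0 + 6 \cdot 2\right) \left(-5\right) = \left(0 + 12\right) \left(-5\right) = 12 \left(-5\right) = -60$)
$G{\left(-2,-4 \right)} \left(17 + \left(a - 3\right) 6\right) = \left(-2 - -4\right) \left(17 + \left(-60 - 3\right) 6\right) = \left(-2 + 4\right) \left(17 - 378\right) = 2 \left(17 - 378\right) = 2 \left(-361\right) = -722$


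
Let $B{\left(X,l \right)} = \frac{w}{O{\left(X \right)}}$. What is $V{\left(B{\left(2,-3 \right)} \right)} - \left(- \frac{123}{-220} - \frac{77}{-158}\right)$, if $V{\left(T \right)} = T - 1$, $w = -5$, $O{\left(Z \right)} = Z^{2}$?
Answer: $- \frac{14323}{4345} \approx -3.2964$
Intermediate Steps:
$B{\left(X,l \right)} = - \frac{5}{X^{2}}$
$V{\left(T \right)} = -1 + T$
$V{\left(B{\left(2,-3 \right)} \right)} - \left(- \frac{123}{-220} - \frac{77}{-158}\right) = \left(-1 - \frac{5}{4}\right) - \left(- \frac{123}{-220} - \frac{77}{-158}\right) = \left(-1 - \frac{5}{4}\right) - \left(\left(-123\right) \left(- \frac{1}{220}\right) - - \frac{77}{158}\right) = \left(-1 - \frac{5}{4}\right) - \left(\frac{123}{220} + \frac{77}{158}\right) = - \frac{9}{4} - \frac{18187}{17380} = - \frac{14323}{4345}$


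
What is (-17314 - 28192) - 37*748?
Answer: -73182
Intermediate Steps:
(-17314 - 28192) - 37*748 = -45506 - 27676 = -73182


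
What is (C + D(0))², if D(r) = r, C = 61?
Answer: 3721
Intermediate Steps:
(C + D(0))² = (61 + 0)² = 61² = 3721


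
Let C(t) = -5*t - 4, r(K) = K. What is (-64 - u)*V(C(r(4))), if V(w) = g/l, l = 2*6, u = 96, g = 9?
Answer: -120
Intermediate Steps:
l = 12
C(t) = -4 - 5*t
V(w) = 3/4 (V(w) = 9/12 = 9*(1/12) = 3/4)
(-64 - u)*V(C(r(4))) = (-64 - 1*96)*(3/4) = (-64 - 96)*(3/4) = -160*3/4 = -120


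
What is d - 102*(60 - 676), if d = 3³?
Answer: 62859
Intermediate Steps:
d = 27
d - 102*(60 - 676) = 27 - 102*(60 - 676) = 27 - 102*(-616) = 27 - 1*(-62832) = 27 + 62832 = 62859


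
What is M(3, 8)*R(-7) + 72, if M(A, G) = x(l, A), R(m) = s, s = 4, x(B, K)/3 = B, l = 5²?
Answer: 372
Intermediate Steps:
l = 25
x(B, K) = 3*B
R(m) = 4
M(A, G) = 75 (M(A, G) = 3*25 = 75)
M(3, 8)*R(-7) + 72 = 75*4 + 72 = 300 + 72 = 372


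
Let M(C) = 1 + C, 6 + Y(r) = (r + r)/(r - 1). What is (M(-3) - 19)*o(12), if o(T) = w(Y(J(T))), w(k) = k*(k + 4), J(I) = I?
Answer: 1764/121 ≈ 14.579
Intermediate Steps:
Y(r) = -6 + 2*r/(-1 + r) (Y(r) = -6 + (r + r)/(r - 1) = -6 + (2*r)/(-1 + r) = -6 + 2*r/(-1 + r))
w(k) = k*(4 + k)
o(T) = 2*(3 - 2*T)*(4 + 2*(3 - 2*T)/(-1 + T))/(-1 + T) (o(T) = (2*(3 - 2*T)/(-1 + T))*(4 + 2*(3 - 2*T)/(-1 + T)) = 2*(3 - 2*T)*(4 + 2*(3 - 2*T)/(-1 + T))/(-1 + T))
(M(-3) - 19)*o(12) = ((1 - 3) - 19)*(4*(3 - 2*12)/(-1 + 12)**2) = (-2 - 19)*(4*(3 - 24)/11**2) = -84*(-21)/121 = -21*(-84/121) = 1764/121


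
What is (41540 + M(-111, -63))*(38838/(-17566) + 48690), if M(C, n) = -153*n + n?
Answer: 21858471883716/8783 ≈ 2.4887e+9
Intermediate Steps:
M(C, n) = -152*n
(41540 + M(-111, -63))*(38838/(-17566) + 48690) = (41540 - 152*(-63))*(38838/(-17566) + 48690) = (41540 + 9576)*(38838*(-1/17566) + 48690) = 51116*(-19419/8783 + 48690) = 51116*(427624851/8783) = 21858471883716/8783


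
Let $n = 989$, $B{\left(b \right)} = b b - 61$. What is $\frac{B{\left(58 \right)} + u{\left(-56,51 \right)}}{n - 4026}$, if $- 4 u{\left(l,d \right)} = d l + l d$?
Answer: $- \frac{4731}{3037} \approx -1.5578$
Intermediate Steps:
$B{\left(b \right)} = -61 + b^{2}$ ($B{\left(b \right)} = b^{2} - 61 = -61 + b^{2}$)
$u{\left(l,d \right)} = - \frac{d l}{2}$ ($u{\left(l,d \right)} = - \frac{d l + l d}{4} = - \frac{d l + d l}{4} = - \frac{2 d l}{4} = - \frac{d l}{2}$)
$\frac{B{\left(58 \right)} + u{\left(-56,51 \right)}}{n - 4026} = \frac{\left(-61 + 58^{2}\right) - \frac{51}{2} \left(-56\right)}{989 - 4026} = \frac{\left(-61 + 3364\right) + 1428}{-3037} = \left(3303 + 1428\right) \left(- \frac{1}{3037}\right) = 4731 \left(- \frac{1}{3037}\right) = - \frac{4731}{3037}$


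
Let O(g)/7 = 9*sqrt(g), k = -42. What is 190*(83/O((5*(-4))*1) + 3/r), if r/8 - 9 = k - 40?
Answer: -285/292 - 1577*I*sqrt(5)/63 ≈ -0.97603 - 55.973*I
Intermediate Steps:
O(g) = 63*sqrt(g) (O(g) = 7*(9*sqrt(g)) = 63*sqrt(g))
r = -584 (r = 72 + 8*(-42 - 40) = 72 + 8*(-82) = 72 - 656 = -584)
190*(83/O((5*(-4))*1) + 3/r) = 190*(83/((63*sqrt((5*(-4))*1))) + 3/(-584)) = 190*(83/((63*sqrt(-20*1))) + 3*(-1/584)) = 190*(83/((63*sqrt(-20))) - 3/584) = 190*(83/((63*(2*I*sqrt(5)))) - 3/584) = 190*(83/((126*I*sqrt(5))) - 3/584) = 190*(83*(-I*sqrt(5)/630) - 3/584) = 190*(-83*I*sqrt(5)/630 - 3/584) = 190*(-3/584 - 83*I*sqrt(5)/630) = -285/292 - 1577*I*sqrt(5)/63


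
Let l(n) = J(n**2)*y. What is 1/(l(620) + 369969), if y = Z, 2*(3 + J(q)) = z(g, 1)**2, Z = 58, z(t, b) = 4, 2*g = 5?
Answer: 1/370259 ≈ 2.7008e-6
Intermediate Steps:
g = 5/2 (g = (1/2)*5 = 5/2 ≈ 2.5000)
J(q) = 5 (J(q) = -3 + (1/2)*4**2 = -3 + (1/2)*16 = -3 + 8 = 5)
y = 58
l(n) = 290 (l(n) = 5*58 = 290)
1/(l(620) + 369969) = 1/(290 + 369969) = 1/370259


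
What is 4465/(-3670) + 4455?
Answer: 3269077/734 ≈ 4453.8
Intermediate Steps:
4465/(-3670) + 4455 = 4465*(-1/3670) + 4455 = -893/734 + 4455 = 3269077/734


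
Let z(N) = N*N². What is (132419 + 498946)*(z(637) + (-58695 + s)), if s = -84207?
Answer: 163101752243115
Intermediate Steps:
z(N) = N³
(132419 + 498946)*(z(637) + (-58695 + s)) = (132419 + 498946)*(637³ + (-58695 - 84207)) = 631365*(258474853 - 142902) = 631365*258331951 = 163101752243115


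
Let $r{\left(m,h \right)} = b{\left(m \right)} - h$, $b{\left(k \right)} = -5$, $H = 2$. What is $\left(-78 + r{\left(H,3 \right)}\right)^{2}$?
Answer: $7396$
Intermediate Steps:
$r{\left(m,h \right)} = -5 - h$
$\left(-78 + r{\left(H,3 \right)}\right)^{2} = \left(-78 - 8\right)^{2} = \left(-86\right)^{2} = 7396$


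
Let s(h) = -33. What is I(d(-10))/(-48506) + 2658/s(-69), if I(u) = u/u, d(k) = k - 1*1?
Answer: -42976327/533566 ≈ -80.545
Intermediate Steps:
d(k) = -1 + k (d(k) = k - 1 = -1 + k)
I(u) = 1
I(d(-10))/(-48506) + 2658/s(-69) = 1/(-48506) + 2658/(-33) = 1*(-1/48506) + 2658*(-1/33) = -1/48506 - 886/11 = -42976327/533566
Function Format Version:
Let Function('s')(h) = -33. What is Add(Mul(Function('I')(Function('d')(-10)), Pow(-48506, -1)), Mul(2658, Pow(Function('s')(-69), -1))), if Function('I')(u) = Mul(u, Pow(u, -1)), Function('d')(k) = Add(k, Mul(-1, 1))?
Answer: Rational(-42976327, 533566) ≈ -80.545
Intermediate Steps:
Function('d')(k) = Add(-1, k) (Function('d')(k) = Add(k, -1) = Add(-1, k))
Function('I')(u) = 1
Add(Mul(Function('I')(Function('d')(-10)), Pow(-48506, -1)), Mul(2658, Pow(Function('s')(-69), -1))) = Add(Mul(1, Pow(-48506, -1)), Mul(2658, Pow(-33, -1))) = Add(Mul(1, Rational(-1, 48506)), Mul(2658, Rational(-1, 33))) = Add(Rational(-1, 48506), Rational(-886, 11)) = Rational(-42976327, 533566)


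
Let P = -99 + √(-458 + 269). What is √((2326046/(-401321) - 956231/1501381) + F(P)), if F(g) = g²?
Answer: √(3487294411883201681616631035 - 215651283641004825071528994*I*√21)/602535724301 ≈ 98.968 - 13.752*I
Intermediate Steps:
P = -99 + 3*I*√21 (P = -99 + √(-189) = -99 + 3*I*√21 ≈ -99.0 + 13.748*I)
√((2326046/(-401321) - 956231/1501381) + F(P)) = √((2326046/(-401321) - 956231/1501381) + (-99 + 3*I*√21)²) = √((2326046*(-1/401321) - 956231*1/1501381) + (-99 + 3*I*√21)²) = √((-2326046/401321 - 956231/1501381) + (-99 + 3*I*√21)²) = √(-3876036850677/602535724301 + (-99 + 3*I*√21)²)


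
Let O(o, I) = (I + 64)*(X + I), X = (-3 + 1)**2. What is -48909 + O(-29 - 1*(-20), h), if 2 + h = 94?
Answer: -33933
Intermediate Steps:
h = 92 (h = -2 + 94 = 92)
X = 4 (X = (-2)**2 = 4)
O(o, I) = (4 + I)*(64 + I) (O(o, I) = (I + 64)*(4 + I) = (64 + I)*(4 + I) = (4 + I)*(64 + I))
-48909 + O(-29 - 1*(-20), h) = -48909 + (256 + 92**2 + 68*92) = -48909 + (256 + 8464 + 6256) = -48909 + 14976 = -33933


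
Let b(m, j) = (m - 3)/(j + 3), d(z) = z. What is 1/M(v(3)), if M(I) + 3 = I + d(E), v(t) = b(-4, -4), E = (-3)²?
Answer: 1/13 ≈ 0.076923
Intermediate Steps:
E = 9
b(m, j) = (-3 + m)/(3 + j)
v(t) = 7 (v(t) = (-3 - 4)/(3 - 4) = -7/(-1) = -1*(-7) = 7)
M(I) = 6 + I (M(I) = -3 + (I + 9) = -3 + (9 + I) = 6 + I)
1/M(v(3)) = 1/(6 + 7) = 1/13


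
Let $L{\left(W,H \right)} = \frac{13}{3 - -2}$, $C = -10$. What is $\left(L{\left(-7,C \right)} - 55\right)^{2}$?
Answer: $\frac{68644}{25} \approx 2745.8$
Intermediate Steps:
$L{\left(W,H \right)} = \frac{13}{5}$ ($L{\left(W,H \right)} = \frac{13}{3 + 2} = \frac{13}{5}$)
$\left(L{\left(-7,C \right)} - 55\right)^{2} = \left(\frac{13}{5} - 55\right)^{2} = \left(- \frac{262}{5}\right)^{2} = \frac{68644}{25}$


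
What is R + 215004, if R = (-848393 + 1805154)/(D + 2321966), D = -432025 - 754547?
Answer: 18778092949/87338 ≈ 2.1500e+5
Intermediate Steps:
D = -1186572
R = 73597/87338 (R = (-848393 + 1805154)/(-1186572 + 2321966) = 956761/1135394 = 956761*(1/1135394) = 73597/87338 ≈ 0.84267)
R + 215004 = 73597/87338 + 215004 = 18778092949/87338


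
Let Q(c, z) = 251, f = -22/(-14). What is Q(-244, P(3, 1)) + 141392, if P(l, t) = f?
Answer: 141643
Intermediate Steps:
f = 11/7 (f = -22*(-1/14) = 11/7 ≈ 1.5714)
P(l, t) = 11/7
Q(-244, P(3, 1)) + 141392 = 251 + 141392 = 141643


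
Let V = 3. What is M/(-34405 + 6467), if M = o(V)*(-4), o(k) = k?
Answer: 6/13969 ≈ 0.00042952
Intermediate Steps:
M = -12 (M = 3*(-4) = -12)
M/(-34405 + 6467) = -12/(-34405 + 6467) = -12/(-27938) = -12*(-1/27938) = 6/13969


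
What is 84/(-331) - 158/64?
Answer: -28837/10592 ≈ -2.7225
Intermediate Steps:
84/(-331) - 158/64 = 84*(-1/331) - 158*1/64 = -84/331 - 79/32 = -28837/10592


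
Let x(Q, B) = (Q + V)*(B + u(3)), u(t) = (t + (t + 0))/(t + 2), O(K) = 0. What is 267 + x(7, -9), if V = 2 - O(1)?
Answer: 984/5 ≈ 196.80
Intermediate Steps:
V = 2 (V = 2 - 1*0 = 2 + 0 = 2)
u(t) = 2*t/(2 + t) (u(t) = (t + t)/(2 + t) = (2*t)/(2 + t) = 2*t/(2 + t))
x(Q, B) = (2 + Q)*(6/5 + B) (x(Q, B) = (Q + 2)*(B + 2*3/(2 + 3)) = (2 + Q)*(B + 2*3/5) = (2 + Q)*(B + 2*3*(1/5)) = (2 + Q)*(B + 6/5) = (2 + Q)*(6/5 + B))
267 + x(7, -9) = 267 + (12/5 + 2*(-9) + (6/5)*7 - 9*7) = 267 + (12/5 - 18 + 42/5 - 63) = 267 - 351/5 = 984/5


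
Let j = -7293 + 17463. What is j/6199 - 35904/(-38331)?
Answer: 204131722/79204623 ≈ 2.5773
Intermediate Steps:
j = 10170
j/6199 - 35904/(-38331) = 10170/6199 - 35904/(-38331) = 10170*(1/6199) - 35904*(-1/38331) = 10170/6199 + 11968/12777 = 204131722/79204623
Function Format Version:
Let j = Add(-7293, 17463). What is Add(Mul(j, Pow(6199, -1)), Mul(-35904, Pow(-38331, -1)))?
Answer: Rational(204131722, 79204623) ≈ 2.5773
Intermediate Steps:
j = 10170
Add(Mul(j, Pow(6199, -1)), Mul(-35904, Pow(-38331, -1))) = Add(Mul(10170, Pow(6199, -1)), Mul(-35904, Pow(-38331, -1))) = Add(Mul(10170, Rational(1, 6199)), Mul(-35904, Rational(-1, 38331))) = Add(Rational(10170, 6199), Rational(11968, 12777)) = Rational(204131722, 79204623)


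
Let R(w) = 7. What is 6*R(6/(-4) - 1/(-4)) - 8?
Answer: 34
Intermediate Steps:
6*R(6/(-4) - 1/(-4)) - 8 = 6*7 - 8 = 42 - 8 = 34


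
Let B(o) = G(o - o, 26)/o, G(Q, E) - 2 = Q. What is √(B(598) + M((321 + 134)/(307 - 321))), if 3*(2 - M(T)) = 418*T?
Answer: 116*√270894/897 ≈ 67.308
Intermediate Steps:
G(Q, E) = 2 + Q
M(T) = 2 - 418*T/3
B(o) = 2/o (B(o) = (2 + (o - o))/o = (2 + 0)/o = 2/o)
√(B(598) + M((321 + 134)/(307 - 321))) = √(2/598 + (2 - 418*(321 + 134)/(3*(307 - 321)))) = √(2*(1/598) + (2 - 190190/(3*(-14)))) = √(1/299 + (2 - 190190*(-1)/(3*14))) = √(1/299 + (2 - 418/3*(-65/2))) = √(1/299 + (2 + 13585/3)) = √(1/299 + 13591/3) = √(4063712/897) = 116*√270894/897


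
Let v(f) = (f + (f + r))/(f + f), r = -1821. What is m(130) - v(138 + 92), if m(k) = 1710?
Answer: 787961/460 ≈ 1713.0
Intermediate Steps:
v(f) = (-1821 + 2*f)/(2*f) (v(f) = (f + (f - 1821))/(f + f) = (f + (-1821 + f))/((2*f)) = (-1821 + 2*f)*(1/(2*f)) = (-1821 + 2*f)/(2*f))
m(130) - v(138 + 92) = 1710 - (-1821/2 + (138 + 92))/(138 + 92) = 1710 - (-1821/2 + 230)/230 = 1710 - (-1361)/(230*2) = 1710 - 1*(-1361/460) = 1710 + 1361/460 = 787961/460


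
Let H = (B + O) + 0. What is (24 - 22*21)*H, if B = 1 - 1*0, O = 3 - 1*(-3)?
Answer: -3066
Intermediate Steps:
O = 6 (O = 3 + 3 = 6)
B = 1 (B = 1 + 0 = 1)
H = 7 (H = (1 + 6) + 0 = 7 + 0 = 7)
(24 - 22*21)*H = (24 - 22*21)*7 = (24 - 462)*7 = -438*7 = -3066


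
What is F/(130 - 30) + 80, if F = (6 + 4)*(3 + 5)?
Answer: 404/5 ≈ 80.800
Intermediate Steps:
F = 80 (F = 10*8 = 80)
F/(130 - 30) + 80 = 80/(130 - 30) + 80 = 80/100 + 80 = 80*(1/100) + 80 = 4/5 + 80 = 404/5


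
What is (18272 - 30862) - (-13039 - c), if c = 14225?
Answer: 14674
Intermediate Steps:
(18272 - 30862) - (-13039 - c) = (18272 - 30862) - (-13039 - 1*14225) = -12590 - (-13039 - 14225) = -12590 - 1*(-27264) = -12590 + 27264 = 14674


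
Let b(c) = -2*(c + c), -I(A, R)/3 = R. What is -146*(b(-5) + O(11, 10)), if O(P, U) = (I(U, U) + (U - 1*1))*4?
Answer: 9344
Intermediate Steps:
I(A, R) = -3*R
O(P, U) = -4 - 8*U (O(P, U) = (-3*U + (U - 1*1))*4 = (-3*U + (U - 1))*4 = (-3*U + (-1 + U))*4 = (-1 - 2*U)*4 = -4 - 8*U)
b(c) = -4*c
-146*(b(-5) + O(11, 10)) = -146*(-4*(-5) + (-4 - 8*10)) = -146*(20 + (-4 - 80)) = -146*(20 - 84) = -146*(-64) = 9344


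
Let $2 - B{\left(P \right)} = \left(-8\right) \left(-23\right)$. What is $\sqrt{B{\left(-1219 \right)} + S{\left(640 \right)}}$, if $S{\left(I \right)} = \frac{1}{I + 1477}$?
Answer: $\frac{i \sqrt{815665281}}{2117} \approx 13.491 i$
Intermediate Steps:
$S{\left(I \right)} = \frac{1}{1477 + I}$
$B{\left(P \right)} = -182$ ($B{\left(P \right)} = 2 - \left(-8\right) \left(-23\right) = 2 - 184 = -182$)
$\sqrt{B{\left(-1219 \right)} + S{\left(640 \right)}} = \sqrt{-182 + \frac{1}{1477 + 640}} = \sqrt{-182 + \frac{1}{2117}} = \sqrt{- \frac{385293}{2117}} = \frac{i \sqrt{815665281}}{2117}$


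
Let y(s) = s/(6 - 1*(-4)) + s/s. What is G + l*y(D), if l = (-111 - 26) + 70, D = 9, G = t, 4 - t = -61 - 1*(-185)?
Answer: -2473/10 ≈ -247.30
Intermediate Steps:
t = -120 (t = 4 - (-61 - 1*(-185)) = 4 - (-61 + 185) = 4 - 1*124 = 4 - 124 = -120)
G = -120
y(s) = 1 + s/10 (y(s) = s/(6 + 4) + 1 = s/10 + 1 = 1 + s/10)
l = -67 (l = -137 + 70 = -67)
G + l*y(D) = -120 - 67*(1 + (⅒)*9) = -120 - 67*(1 + 9/10) = -120 - 67*19/10 = -120 - 1273/10 = -2473/10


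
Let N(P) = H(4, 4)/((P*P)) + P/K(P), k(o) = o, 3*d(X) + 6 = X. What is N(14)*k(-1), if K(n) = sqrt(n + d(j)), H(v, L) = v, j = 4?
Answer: -1/49 - 7*sqrt(30)/10 ≈ -3.8545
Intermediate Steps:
d(X) = -2 + X/3
K(n) = sqrt(-2/3 + n) (K(n) = sqrt(n + (-2 + (1/3)*4)) = sqrt(n + (-2 + 4/3)) = sqrt(n - 2/3) = sqrt(-2/3 + n))
N(P) = 4/P**2 + 3*P/sqrt(-6 + 9*P) (N(P) = 4/((P*P)) + P/((sqrt(-6 + 9*P)/3)) = 4/(P**2) + P*(3/sqrt(-6 + 9*P)) = 4/P**2 + 3*P/sqrt(-6 + 9*P))
N(14)*k(-1) = (4/14**2 + 14*sqrt(3)/sqrt(-2 + 3*14))*(-1) = (4*(1/196) + 14*sqrt(3)/sqrt(-2 + 42))*(-1) = (1/49 + 14*sqrt(3)/sqrt(40))*(-1) = (1/49 + 14*sqrt(3)*(sqrt(10)/20))*(-1) = (1/49 + 7*sqrt(30)/10)*(-1) = -1/49 - 7*sqrt(30)/10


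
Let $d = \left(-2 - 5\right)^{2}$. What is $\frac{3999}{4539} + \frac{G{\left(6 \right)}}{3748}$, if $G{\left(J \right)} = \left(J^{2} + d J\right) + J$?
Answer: $\frac{1376113}{1417681} \approx 0.97068$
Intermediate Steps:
$d = 49$ ($d = \left(-7\right)^{2} = 49$)
$G{\left(J \right)} = J^{2} + 50 J$ ($G{\left(J \right)} = \left(J^{2} + 49 J\right) + J = J^{2} + 50 J$)
$\frac{3999}{4539} + \frac{G{\left(6 \right)}}{3748} = \frac{3999}{4539} + \frac{6 \left(50 + 6\right)}{3748} = 3999 \cdot \frac{1}{4539} + 6 \cdot 56 \cdot \frac{1}{3748} = \frac{1333}{1513} + 336 \cdot \frac{1}{3748} = \frac{1333}{1513} + \frac{84}{937} = \frac{1376113}{1417681}$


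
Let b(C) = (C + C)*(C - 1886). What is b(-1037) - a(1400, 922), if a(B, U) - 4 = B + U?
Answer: 6059976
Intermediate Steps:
a(B, U) = 4 + B + U (a(B, U) = 4 + (B + U) = 4 + B + U)
b(C) = 2*C*(-1886 + C) (b(C) = (2*C)*(-1886 + C) = 2*C*(-1886 + C))
b(-1037) - a(1400, 922) = 2*(-1037)*(-1886 - 1037) - (4 + 1400 + 922) = 2*(-1037)*(-2923) - 1*2326 = 6062302 - 2326 = 6059976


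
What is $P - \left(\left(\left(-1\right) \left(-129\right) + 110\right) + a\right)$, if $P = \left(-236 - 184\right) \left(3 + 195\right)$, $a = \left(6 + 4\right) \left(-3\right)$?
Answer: $-83369$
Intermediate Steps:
$a = -30$ ($a = 10 \left(-3\right) = -30$)
$P = -83160$ ($P = \left(-420\right) 198 = -83160$)
$P - \left(\left(\left(-1\right) \left(-129\right) + 110\right) + a\right) = -83160 - \left(\left(\left(-1\right) \left(-129\right) + 110\right) - 30\right) = -83160 - \left(\left(129 + 110\right) - 30\right) = -83160 - \left(239 - 30\right) = -83160 - 209 = -83369$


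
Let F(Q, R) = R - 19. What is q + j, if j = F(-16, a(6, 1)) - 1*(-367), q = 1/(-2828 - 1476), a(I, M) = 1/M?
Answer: 1502095/4304 ≈ 349.00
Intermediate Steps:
F(Q, R) = -19 + R
q = -1/4304 (q = 1/(-4304) = -1/4304 ≈ -0.00023234)
j = 349 (j = (-19 + 1/1) - 1*(-367) = (-19 + 1) + 367 = -18 + 367 = 349)
q + j = -1/4304 + 349 = 1502095/4304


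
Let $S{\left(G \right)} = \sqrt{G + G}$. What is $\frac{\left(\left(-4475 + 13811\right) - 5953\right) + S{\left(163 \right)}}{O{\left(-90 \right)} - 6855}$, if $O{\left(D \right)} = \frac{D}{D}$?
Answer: $- \frac{3383}{6854} - \frac{\sqrt{326}}{6854} \approx -0.49621$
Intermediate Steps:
$S{\left(G \right)} = \sqrt{2} \sqrt{G}$ ($S{\left(G \right)} = \sqrt{2 G} = \sqrt{2} \sqrt{G}$)
$O{\left(D \right)} = 1$
$\frac{\left(\left(-4475 + 13811\right) - 5953\right) + S{\left(163 \right)}}{O{\left(-90 \right)} - 6855} = \frac{\left(\left(-4475 + 13811\right) - 5953\right) + \sqrt{2} \sqrt{163}}{1 - 6855} = \frac{\left(9336 - 5953\right) + \sqrt{326}}{-6854} = \left(3383 + \sqrt{326}\right) \left(- \frac{1}{6854}\right) = - \frac{3383}{6854} - \frac{\sqrt{326}}{6854}$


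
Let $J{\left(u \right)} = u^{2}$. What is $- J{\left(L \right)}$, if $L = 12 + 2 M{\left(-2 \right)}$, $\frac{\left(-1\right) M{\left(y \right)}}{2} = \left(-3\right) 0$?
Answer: $-144$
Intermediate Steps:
$M{\left(y \right)} = 0$ ($M{\left(y \right)} = - 2 \left(\left(-3\right) 0\right) = \left(-2\right) 0 = 0$)
$L = 12$ ($L = 12 + 2 \cdot 0 = 12 + 0 = 12$)
$- J{\left(L \right)} = - 12^{2} = \left(-1\right) 144 = -144$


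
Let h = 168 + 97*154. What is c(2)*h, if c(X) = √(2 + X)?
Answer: 30212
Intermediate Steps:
h = 15106 (h = 168 + 14938 = 15106)
c(2)*h = √(2 + 2)*15106 = √4*15106 = 2*15106 = 30212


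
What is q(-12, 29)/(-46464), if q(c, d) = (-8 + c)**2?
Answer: -25/2904 ≈ -0.0086088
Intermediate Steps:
q(-12, 29)/(-46464) = (-8 - 12)**2/(-46464) = (-20)**2*(-1/46464) = 400*(-1/46464) = -25/2904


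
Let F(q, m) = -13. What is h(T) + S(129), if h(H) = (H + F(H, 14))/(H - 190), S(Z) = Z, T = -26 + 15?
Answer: 8651/67 ≈ 129.12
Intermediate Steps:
T = -11
h(H) = (-13 + H)/(-190 + H) (h(H) = (H - 13)/(H - 190) = (-13 + H)/(-190 + H))
h(T) + S(129) = (-13 - 11)/(-190 - 11) + 129 = -24/(-201) + 129 = -1/201*(-24) + 129 = 8/67 + 129 = 8651/67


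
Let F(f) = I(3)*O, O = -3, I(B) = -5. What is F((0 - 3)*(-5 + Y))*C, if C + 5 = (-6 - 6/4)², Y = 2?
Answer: 3075/4 ≈ 768.75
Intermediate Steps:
C = 205/4 (C = -5 + (-6 - 6/4)² = -5 + (-6 - 6*¼)² = -5 + (-6 - 3/2)² = -5 + (-15/2)² = -5 + 225/4 = 205/4 ≈ 51.250)
F(f) = 15 (F(f) = -5*(-3) = 15)
F((0 - 3)*(-5 + Y))*C = 15*(205/4) = 3075/4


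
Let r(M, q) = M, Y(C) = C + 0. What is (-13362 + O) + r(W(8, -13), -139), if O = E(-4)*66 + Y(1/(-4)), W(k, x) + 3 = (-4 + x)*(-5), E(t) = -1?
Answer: -53385/4 ≈ -13346.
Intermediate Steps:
W(k, x) = 17 - 5*x (W(k, x) = -3 + (-4 + x)*(-5) = -3 + (20 - 5*x) = 17 - 5*x)
Y(C) = C
O = -265/4 (O = -1*66 + 1/(-4) = -66 - ¼ = -265/4 ≈ -66.250)
(-13362 + O) + r(W(8, -13), -139) = (-13362 - 265/4) + (17 - 5*(-13)) = -53713/4 + (17 + 65) = -53713/4 + 82 = -53385/4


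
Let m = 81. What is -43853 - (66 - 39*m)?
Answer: -40760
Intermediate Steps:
-43853 - (66 - 39*m) = -43853 - (66 - 39*81) = -43853 - (66 - 3159) = -43853 - 1*(-3093) = -43853 + 3093 = -40760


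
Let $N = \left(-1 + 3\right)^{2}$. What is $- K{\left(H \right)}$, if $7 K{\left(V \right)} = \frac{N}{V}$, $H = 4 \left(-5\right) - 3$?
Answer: $\frac{4}{161} \approx 0.024845$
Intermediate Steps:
$N = 4$ ($N = 2^{2} = 4$)
$H = -23$ ($H = -20 - 3 = -23$)
$K{\left(V \right)} = \frac{4}{7 V}$ ($K{\left(V \right)} = \frac{4 \frac{1}{V}}{7} = \frac{4}{7 V}$)
$- K{\left(H \right)} = - \frac{4}{7 \left(-23\right)} = - \frac{4 \left(-1\right)}{7 \cdot 23} = \left(-1\right) \left(- \frac{4}{161}\right) = \frac{4}{161}$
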